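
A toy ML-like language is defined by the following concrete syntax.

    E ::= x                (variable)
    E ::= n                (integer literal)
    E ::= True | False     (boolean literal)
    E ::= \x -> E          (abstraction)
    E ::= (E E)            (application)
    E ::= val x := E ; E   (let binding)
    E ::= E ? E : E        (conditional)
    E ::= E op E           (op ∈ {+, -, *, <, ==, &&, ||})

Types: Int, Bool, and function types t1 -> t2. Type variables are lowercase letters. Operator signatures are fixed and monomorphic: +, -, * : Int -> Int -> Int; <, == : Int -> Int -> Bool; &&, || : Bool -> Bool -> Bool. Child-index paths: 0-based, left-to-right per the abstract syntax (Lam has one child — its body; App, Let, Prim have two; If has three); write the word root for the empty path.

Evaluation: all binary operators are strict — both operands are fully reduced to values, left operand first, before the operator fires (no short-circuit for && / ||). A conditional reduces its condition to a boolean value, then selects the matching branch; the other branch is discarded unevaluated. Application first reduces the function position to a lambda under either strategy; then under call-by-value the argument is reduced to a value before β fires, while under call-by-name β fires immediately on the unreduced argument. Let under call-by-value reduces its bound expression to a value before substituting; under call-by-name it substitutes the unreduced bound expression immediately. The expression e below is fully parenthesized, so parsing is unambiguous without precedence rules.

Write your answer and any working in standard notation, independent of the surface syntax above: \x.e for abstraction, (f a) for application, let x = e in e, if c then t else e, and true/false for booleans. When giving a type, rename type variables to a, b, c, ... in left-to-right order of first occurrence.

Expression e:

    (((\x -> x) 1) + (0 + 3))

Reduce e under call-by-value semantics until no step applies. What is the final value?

Answer: 4

Trace:
step 0: (((\x.x) 1) + (0 + 3))
step 1: [beta@0] (1 + (0 + 3))
step 2: [delta@1] (1 + 3)
step 3: [delta@root] 4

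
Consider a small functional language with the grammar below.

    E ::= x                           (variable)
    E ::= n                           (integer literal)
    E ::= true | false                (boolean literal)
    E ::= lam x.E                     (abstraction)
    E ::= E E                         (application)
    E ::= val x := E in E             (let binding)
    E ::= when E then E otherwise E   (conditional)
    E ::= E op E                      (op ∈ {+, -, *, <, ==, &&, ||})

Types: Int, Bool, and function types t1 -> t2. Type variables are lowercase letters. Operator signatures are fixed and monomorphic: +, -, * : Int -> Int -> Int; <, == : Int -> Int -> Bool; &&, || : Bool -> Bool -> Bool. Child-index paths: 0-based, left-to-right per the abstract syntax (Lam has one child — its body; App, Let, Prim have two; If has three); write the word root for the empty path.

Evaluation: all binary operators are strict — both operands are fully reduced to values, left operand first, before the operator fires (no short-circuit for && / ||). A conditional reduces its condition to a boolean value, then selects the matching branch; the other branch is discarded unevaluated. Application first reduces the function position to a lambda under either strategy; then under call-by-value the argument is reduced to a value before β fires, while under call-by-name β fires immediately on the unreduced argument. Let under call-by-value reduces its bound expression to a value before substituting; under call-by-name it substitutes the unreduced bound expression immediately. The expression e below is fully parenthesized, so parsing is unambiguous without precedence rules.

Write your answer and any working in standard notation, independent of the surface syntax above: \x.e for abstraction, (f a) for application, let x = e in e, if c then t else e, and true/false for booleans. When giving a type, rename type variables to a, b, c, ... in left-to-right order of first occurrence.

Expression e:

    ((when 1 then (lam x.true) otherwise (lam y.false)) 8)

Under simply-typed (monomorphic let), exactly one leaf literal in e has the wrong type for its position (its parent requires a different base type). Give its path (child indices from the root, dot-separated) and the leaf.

Answer: 0.0 : 1

Derivation:
  unify Int ~ Bool
  FAIL: mismatch Int ~ Bool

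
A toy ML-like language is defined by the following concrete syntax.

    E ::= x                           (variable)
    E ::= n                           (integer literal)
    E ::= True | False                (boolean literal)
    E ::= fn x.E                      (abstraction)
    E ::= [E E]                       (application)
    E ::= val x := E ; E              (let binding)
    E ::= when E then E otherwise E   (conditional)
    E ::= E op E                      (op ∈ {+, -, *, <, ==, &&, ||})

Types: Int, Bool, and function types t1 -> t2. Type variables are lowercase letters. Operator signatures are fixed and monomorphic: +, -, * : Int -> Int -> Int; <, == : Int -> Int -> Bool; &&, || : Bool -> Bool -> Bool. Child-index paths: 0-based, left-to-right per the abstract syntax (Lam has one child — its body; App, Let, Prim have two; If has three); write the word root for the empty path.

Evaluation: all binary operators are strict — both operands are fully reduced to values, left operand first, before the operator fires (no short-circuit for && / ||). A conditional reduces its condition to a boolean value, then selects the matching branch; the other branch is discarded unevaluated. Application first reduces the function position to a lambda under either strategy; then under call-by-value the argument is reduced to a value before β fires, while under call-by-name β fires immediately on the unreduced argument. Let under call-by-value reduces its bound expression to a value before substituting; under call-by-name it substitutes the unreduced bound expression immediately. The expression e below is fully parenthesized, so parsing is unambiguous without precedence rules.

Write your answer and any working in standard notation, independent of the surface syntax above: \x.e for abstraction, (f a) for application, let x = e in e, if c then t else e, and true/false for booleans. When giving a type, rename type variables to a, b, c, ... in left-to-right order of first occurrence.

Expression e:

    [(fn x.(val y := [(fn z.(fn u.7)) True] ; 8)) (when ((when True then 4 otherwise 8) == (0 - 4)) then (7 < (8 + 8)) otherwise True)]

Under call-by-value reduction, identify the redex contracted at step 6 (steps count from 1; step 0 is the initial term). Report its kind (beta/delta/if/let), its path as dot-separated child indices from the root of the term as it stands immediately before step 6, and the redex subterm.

Answer: beta at 0 : ((\z.(\u.7)) true)

Derivation:
step 0: ((\x.(let y = ((\z.(\u.7)) true) in 8)) (if ((if true then 4 else 8) == (0 - 4)) then (7 < (8 + 8)) else true))
step 1: [if@1.0.0] ((\x.(let y = ((\z.(\u.7)) true) in 8)) (if (4 == (0 - 4)) then (7 < (8 + 8)) else true))
step 2: [delta@1.0.1] ((\x.(let y = ((\z.(\u.7)) true) in 8)) (if (4 == -4) then (7 < (8 + 8)) else true))
step 3: [delta@1.0] ((\x.(let y = ((\z.(\u.7)) true) in 8)) (if false then (7 < (8 + 8)) else true))
step 4: [if@1] ((\x.(let y = ((\z.(\u.7)) true) in 8)) true)
step 5: [beta@root] (let y = ((\z.(\u.7)) true) in 8)
step 6: [beta@0] (let y = (\u.7) in 8)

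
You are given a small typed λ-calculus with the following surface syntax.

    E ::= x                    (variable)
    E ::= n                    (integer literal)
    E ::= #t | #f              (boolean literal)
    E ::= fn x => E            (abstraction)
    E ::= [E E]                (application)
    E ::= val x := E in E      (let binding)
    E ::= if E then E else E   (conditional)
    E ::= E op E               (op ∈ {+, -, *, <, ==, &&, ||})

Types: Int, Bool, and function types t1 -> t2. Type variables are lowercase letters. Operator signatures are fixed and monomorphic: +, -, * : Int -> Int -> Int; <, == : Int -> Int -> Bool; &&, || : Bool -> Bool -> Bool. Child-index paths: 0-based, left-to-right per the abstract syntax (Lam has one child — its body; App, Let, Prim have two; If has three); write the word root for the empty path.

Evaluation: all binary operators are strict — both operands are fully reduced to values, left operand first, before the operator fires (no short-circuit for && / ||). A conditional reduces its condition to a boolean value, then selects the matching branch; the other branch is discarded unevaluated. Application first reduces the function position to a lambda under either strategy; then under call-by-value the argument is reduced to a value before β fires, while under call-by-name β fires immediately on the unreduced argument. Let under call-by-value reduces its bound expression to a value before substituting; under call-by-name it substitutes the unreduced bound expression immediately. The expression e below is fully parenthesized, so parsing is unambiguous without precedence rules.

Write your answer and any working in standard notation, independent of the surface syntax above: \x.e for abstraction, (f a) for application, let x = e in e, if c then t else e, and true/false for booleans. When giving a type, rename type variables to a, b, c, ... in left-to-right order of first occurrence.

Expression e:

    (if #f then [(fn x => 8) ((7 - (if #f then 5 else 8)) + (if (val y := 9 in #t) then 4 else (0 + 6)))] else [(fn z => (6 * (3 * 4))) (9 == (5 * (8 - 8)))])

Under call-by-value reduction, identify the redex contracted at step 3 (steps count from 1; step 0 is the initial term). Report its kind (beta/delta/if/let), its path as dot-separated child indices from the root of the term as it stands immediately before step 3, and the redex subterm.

Trace:
step 0: (if false then ((\x.8) ((7 - (if false then 5 else 8)) + (if (let y = 9 in true) then 4 else (0 + 6)))) else ((\z.(6 * (3 * 4))) (9 == (5 * (8 - 8)))))
step 1: [if@root] ((\z.(6 * (3 * 4))) (9 == (5 * (8 - 8))))
step 2: [delta@1.1.1] ((\z.(6 * (3 * 4))) (9 == (5 * 0)))
step 3: [delta@1.1] ((\z.(6 * (3 * 4))) (9 == 0))

Answer: delta at 1.1 : (5 * 0)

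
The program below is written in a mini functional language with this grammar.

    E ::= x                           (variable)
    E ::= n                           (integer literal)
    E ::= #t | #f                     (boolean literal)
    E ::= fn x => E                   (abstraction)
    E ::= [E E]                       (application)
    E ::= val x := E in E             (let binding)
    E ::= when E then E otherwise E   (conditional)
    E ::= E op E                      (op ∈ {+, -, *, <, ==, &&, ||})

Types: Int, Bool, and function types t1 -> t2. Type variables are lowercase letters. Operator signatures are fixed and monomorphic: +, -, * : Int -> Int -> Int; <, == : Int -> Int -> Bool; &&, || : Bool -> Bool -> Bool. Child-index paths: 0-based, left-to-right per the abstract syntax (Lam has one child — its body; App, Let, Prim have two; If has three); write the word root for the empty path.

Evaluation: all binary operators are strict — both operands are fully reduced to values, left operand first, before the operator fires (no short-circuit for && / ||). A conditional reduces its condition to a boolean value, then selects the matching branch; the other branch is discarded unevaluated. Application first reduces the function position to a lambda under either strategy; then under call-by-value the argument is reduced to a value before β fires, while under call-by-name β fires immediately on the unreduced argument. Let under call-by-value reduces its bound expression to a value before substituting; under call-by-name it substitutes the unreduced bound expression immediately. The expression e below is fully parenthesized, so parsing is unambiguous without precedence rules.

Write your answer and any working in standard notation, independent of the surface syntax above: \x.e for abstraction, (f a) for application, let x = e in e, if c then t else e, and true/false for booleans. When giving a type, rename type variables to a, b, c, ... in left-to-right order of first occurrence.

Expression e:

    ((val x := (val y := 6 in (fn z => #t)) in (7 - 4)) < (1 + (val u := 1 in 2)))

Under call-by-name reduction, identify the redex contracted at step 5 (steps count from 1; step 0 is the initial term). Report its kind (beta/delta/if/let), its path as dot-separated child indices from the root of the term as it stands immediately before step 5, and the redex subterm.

Working:
step 0: ((let x = (let y = 6 in (\z.true)) in (7 - 4)) < (1 + (let u = 1 in 2)))
step 1: [let@0] ((7 - 4) < (1 + (let u = 1 in 2)))
step 2: [delta@0] (3 < (1 + (let u = 1 in 2)))
step 3: [let@1.1] (3 < (1 + 2))
step 4: [delta@1] (3 < 3)
step 5: [delta@root] false

Answer: delta at root : (3 < 3)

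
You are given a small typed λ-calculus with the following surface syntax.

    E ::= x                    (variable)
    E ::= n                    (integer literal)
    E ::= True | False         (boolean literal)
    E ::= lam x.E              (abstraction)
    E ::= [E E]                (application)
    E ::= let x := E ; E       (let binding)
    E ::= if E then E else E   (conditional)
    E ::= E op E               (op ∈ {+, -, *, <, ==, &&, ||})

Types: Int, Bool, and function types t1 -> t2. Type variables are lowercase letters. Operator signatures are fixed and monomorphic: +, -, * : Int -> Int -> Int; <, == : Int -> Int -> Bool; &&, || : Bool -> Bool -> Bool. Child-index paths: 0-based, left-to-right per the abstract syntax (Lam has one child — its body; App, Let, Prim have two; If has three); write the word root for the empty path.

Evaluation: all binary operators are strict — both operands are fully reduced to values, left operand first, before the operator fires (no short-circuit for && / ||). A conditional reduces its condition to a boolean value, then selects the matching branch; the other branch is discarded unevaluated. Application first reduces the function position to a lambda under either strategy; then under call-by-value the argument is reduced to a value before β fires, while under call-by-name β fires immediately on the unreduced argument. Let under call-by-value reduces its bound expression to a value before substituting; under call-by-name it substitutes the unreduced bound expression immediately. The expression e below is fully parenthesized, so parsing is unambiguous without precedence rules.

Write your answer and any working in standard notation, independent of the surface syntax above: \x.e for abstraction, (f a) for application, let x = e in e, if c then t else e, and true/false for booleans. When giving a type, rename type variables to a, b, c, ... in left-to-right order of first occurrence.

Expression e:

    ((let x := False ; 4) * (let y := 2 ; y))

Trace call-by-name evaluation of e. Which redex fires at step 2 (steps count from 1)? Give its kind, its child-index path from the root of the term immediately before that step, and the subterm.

Derivation:
step 0: ((let x = false in 4) * (let y = 2 in y))
step 1: [let@0] (4 * (let y = 2 in y))
step 2: [let@1] (4 * 2)

Answer: let at 1 : (let y = 2 in y)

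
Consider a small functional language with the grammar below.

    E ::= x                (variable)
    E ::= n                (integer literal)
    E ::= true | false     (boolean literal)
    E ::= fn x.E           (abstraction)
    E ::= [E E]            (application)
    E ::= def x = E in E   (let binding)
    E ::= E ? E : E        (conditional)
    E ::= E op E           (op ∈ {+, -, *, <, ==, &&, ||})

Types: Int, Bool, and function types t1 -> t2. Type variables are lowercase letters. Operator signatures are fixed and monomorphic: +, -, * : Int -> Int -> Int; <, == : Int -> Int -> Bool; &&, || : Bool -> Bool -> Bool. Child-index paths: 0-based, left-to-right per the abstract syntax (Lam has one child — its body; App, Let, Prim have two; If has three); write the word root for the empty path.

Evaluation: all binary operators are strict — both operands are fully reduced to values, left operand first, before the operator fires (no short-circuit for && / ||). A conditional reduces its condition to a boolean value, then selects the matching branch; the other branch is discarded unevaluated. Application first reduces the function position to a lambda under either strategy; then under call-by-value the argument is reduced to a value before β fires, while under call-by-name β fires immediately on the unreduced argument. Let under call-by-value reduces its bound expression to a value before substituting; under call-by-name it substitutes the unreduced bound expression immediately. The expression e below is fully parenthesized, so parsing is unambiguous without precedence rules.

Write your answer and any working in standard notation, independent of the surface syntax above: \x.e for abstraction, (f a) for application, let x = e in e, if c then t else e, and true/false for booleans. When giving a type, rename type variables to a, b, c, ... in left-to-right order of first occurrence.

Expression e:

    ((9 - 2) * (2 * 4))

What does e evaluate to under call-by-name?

Answer: 56

Derivation:
step 0: ((9 - 2) * (2 * 4))
step 1: [delta@0] (7 * (2 * 4))
step 2: [delta@1] (7 * 8)
step 3: [delta@root] 56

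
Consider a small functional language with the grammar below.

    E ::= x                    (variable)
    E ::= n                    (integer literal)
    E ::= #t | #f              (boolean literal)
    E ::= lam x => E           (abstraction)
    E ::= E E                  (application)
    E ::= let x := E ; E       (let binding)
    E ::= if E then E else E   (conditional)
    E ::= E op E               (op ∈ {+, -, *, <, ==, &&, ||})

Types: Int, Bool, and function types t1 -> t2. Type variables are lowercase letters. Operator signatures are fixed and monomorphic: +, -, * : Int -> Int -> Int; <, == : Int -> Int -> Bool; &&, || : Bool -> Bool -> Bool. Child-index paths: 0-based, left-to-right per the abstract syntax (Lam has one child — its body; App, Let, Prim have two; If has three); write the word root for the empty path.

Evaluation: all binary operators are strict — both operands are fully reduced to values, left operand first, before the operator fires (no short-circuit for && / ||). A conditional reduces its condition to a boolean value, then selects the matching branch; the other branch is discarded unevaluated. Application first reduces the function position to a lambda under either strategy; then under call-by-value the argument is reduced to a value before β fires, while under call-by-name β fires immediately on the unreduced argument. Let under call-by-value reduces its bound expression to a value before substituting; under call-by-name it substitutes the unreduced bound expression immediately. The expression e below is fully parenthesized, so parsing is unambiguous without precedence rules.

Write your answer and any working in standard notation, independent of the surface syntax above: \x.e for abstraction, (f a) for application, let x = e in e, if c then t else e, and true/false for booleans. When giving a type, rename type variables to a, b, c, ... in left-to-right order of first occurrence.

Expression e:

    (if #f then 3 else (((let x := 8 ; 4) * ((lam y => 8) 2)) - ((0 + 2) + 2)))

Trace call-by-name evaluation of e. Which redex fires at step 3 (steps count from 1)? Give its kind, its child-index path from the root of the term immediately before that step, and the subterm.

Derivation:
step 0: (if false then 3 else (((let x = 8 in 4) * ((\y.8) 2)) - ((0 + 2) + 2)))
step 1: [if@root] (((let x = 8 in 4) * ((\y.8) 2)) - ((0 + 2) + 2))
step 2: [let@0.0] ((4 * ((\y.8) 2)) - ((0 + 2) + 2))
step 3: [beta@0.1] ((4 * 8) - ((0 + 2) + 2))

Answer: beta at 0.1 : ((\y.8) 2)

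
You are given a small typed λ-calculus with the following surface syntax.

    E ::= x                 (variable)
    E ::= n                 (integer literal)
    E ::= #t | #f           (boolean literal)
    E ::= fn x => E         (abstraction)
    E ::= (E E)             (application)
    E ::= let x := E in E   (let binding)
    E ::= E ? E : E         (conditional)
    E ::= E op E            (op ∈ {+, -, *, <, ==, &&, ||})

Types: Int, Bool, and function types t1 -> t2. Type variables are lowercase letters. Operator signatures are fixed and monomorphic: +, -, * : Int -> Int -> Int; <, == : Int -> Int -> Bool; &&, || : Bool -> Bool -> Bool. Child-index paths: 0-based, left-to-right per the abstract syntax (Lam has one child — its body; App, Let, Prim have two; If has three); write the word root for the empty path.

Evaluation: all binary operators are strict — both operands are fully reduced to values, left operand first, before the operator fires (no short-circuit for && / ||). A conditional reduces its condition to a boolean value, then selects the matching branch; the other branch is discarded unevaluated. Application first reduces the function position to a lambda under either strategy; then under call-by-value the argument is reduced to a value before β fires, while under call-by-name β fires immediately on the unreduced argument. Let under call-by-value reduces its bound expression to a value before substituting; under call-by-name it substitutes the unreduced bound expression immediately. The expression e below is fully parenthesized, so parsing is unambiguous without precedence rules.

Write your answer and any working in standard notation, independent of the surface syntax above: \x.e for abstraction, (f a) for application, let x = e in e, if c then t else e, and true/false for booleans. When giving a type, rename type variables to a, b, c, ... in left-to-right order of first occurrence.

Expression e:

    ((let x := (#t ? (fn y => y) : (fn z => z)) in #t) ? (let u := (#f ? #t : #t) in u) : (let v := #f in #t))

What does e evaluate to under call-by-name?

Trace:
step 0: (if (let x = (if true then (\y.y) else (\z.z)) in true) then (let u = (if false then true else true) in u) else (let v = false in true))
step 1: [let@0] (if true then (let u = (if false then true else true) in u) else (let v = false in true))
step 2: [if@root] (let u = (if false then true else true) in u)
step 3: [let@root] (if false then true else true)
step 4: [if@root] true

Answer: true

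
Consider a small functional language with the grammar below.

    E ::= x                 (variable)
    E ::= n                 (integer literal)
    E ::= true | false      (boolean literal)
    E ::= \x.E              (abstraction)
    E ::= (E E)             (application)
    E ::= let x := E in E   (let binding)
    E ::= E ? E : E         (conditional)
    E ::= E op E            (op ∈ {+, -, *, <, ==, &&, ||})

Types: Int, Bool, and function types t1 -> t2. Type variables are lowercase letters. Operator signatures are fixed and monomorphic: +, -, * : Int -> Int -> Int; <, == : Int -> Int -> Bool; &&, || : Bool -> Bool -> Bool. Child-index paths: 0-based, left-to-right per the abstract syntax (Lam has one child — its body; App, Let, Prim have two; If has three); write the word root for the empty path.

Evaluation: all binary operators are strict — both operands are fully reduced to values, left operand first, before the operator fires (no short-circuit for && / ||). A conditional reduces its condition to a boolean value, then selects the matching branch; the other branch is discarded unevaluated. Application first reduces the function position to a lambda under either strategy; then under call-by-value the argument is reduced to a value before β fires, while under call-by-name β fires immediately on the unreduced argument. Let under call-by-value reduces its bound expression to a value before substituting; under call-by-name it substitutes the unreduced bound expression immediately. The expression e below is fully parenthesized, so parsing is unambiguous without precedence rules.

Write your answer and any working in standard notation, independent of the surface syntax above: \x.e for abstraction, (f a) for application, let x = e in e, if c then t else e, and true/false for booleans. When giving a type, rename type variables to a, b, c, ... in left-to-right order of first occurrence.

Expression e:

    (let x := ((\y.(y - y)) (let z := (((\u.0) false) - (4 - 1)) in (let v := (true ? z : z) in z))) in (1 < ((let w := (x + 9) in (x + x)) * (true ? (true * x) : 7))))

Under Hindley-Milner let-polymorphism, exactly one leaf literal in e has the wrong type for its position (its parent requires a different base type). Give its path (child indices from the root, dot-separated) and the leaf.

Answer: 1.1.1.1.0 : true

Working:
y : a
  unify a ~ Int
y : Int
  unify Int ~ Int
\y._ : Int -> Int
\u._ : b -> Int
  unify b -> Int ~ Bool -> c
  unify b ~ Bool
  unify Int ~ c
_ _ : Int
  unify Int ~ Int
  unify Int ~ Int
  unify Int ~ Int
  unify Int ~ Int
let z : Int
  unify Bool ~ Bool
z : Int
z : Int
  unify Int ~ Int
let v : Int
z : Int
  unify Int -> Int ~ Int -> d
  unify Int ~ Int
  unify Int ~ d
_ _ : Int
let x : Int
  unify Int ~ Int
x : Int
  unify Int ~ Int
  unify Int ~ Int
let w : Int
x : Int
  unify Int ~ Int
x : Int
  unify Int ~ Int
  unify Int ~ Int
  unify Bool ~ Bool
  unify Bool ~ Int
  FAIL: mismatch Bool ~ Int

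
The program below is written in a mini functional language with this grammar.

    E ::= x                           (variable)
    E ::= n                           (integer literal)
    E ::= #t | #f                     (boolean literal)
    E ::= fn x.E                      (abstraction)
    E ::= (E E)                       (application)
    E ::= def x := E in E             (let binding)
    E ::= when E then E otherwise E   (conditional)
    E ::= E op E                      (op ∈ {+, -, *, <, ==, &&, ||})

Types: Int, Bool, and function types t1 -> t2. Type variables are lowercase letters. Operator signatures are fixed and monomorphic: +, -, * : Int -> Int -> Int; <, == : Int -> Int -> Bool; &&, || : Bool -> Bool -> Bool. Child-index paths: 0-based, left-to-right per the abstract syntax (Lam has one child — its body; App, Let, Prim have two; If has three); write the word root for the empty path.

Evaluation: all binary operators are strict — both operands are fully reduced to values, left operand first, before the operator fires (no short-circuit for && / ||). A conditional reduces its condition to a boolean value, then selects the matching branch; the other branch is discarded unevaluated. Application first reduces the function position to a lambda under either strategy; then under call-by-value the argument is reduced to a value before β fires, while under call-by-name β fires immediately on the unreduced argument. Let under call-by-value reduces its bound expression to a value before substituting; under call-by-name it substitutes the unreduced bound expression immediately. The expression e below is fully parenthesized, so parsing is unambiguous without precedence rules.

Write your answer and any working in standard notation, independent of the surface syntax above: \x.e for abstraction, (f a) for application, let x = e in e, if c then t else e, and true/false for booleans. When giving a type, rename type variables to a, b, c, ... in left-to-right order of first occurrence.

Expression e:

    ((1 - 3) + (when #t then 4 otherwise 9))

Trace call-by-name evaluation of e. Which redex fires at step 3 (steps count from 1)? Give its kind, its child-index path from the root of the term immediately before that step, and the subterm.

Answer: delta at root : (-2 + 4)

Trace:
step 0: ((1 - 3) + (if true then 4 else 9))
step 1: [delta@0] (-2 + (if true then 4 else 9))
step 2: [if@1] (-2 + 4)
step 3: [delta@root] 2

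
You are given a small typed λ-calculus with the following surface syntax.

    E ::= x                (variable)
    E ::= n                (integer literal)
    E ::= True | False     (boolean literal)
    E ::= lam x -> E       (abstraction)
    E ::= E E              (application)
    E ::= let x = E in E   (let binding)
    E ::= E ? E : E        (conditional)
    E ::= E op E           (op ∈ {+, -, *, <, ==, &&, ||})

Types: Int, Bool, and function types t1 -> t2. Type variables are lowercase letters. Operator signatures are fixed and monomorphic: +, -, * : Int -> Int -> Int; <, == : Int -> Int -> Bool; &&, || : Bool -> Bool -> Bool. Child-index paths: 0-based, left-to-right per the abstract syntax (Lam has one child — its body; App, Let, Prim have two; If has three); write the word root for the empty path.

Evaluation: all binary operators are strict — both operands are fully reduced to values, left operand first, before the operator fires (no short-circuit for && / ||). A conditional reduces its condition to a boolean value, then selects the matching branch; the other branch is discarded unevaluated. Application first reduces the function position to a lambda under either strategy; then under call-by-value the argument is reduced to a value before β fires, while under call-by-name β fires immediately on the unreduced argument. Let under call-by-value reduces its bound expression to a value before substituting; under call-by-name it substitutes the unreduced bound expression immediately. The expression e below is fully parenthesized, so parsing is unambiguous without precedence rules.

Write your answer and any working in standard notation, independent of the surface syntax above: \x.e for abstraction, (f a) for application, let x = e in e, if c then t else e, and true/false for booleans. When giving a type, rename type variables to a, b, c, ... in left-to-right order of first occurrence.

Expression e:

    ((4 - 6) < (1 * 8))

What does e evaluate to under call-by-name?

Answer: true

Trace:
step 0: ((4 - 6) < (1 * 8))
step 1: [delta@0] (-2 < (1 * 8))
step 2: [delta@1] (-2 < 8)
step 3: [delta@root] true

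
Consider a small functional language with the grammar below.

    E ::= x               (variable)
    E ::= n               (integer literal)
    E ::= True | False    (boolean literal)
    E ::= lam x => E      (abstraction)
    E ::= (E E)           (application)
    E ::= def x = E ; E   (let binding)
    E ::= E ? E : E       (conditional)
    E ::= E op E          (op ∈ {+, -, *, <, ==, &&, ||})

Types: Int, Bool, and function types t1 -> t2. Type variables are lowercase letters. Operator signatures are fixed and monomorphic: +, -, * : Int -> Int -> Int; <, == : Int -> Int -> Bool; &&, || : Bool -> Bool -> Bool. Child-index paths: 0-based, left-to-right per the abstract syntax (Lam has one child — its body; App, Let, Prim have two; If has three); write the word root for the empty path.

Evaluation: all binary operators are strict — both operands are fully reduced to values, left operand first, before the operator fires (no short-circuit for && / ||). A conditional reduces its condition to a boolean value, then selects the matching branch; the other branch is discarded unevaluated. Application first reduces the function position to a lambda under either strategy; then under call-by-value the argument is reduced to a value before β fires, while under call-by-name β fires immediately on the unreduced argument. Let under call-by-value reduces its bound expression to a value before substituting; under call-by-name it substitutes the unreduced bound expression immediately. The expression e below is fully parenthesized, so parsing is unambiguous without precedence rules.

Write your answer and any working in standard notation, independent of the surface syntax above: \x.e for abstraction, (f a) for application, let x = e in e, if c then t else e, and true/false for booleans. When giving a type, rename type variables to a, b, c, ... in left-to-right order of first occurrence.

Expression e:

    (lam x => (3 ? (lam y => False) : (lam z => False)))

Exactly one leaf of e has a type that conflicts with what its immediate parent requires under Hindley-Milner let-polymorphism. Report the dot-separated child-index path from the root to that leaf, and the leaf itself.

Answer: 0.0 : 3

Working:
  unify Int ~ Bool
  FAIL: mismatch Int ~ Bool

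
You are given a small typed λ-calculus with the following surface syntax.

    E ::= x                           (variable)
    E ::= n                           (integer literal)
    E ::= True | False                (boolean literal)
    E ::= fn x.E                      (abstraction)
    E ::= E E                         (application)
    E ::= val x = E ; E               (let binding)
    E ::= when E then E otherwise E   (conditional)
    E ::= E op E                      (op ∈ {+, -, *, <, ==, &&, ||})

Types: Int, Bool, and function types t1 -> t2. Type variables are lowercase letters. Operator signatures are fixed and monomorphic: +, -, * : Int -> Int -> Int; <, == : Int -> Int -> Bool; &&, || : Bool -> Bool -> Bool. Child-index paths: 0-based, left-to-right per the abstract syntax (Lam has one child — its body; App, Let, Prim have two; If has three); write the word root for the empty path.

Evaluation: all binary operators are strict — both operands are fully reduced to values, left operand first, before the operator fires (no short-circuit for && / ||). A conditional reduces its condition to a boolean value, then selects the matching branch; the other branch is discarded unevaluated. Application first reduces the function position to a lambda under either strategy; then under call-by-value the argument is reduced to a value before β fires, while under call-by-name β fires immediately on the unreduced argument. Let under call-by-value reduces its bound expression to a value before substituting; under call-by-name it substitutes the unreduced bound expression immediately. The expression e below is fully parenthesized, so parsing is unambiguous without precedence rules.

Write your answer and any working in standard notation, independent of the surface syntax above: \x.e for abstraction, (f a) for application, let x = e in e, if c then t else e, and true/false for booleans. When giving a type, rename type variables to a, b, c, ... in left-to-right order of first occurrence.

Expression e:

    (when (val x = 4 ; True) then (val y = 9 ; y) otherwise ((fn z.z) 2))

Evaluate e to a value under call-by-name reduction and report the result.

Working:
step 0: (if (let x = 4 in true) then (let y = 9 in y) else ((\z.z) 2))
step 1: [let@0] (if true then (let y = 9 in y) else ((\z.z) 2))
step 2: [if@root] (let y = 9 in y)
step 3: [let@root] 9

Answer: 9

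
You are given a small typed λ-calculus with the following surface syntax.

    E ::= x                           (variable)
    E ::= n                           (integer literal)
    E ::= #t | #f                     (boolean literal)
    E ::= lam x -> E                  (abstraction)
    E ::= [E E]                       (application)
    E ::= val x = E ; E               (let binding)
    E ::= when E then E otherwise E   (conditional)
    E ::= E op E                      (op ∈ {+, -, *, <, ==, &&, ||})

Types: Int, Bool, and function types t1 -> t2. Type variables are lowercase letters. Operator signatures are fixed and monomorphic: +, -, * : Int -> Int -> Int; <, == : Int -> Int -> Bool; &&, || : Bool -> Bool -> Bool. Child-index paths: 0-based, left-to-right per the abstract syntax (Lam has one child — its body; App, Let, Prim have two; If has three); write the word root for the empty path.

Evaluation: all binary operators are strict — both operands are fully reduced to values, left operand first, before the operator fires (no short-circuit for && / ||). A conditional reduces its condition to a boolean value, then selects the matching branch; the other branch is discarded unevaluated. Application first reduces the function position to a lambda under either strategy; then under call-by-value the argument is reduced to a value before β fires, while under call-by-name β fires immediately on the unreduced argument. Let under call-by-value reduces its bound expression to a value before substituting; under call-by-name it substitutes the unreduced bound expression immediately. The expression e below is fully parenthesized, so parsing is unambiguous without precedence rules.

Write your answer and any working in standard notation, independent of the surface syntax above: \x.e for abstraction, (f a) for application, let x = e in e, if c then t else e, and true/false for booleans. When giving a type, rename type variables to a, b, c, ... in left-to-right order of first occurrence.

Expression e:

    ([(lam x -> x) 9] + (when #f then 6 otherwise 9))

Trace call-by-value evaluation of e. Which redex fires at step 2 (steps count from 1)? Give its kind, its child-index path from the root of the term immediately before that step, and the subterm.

Answer: if at 1 : (if false then 6 else 9)

Derivation:
step 0: (((\x.x) 9) + (if false then 6 else 9))
step 1: [beta@0] (9 + (if false then 6 else 9))
step 2: [if@1] (9 + 9)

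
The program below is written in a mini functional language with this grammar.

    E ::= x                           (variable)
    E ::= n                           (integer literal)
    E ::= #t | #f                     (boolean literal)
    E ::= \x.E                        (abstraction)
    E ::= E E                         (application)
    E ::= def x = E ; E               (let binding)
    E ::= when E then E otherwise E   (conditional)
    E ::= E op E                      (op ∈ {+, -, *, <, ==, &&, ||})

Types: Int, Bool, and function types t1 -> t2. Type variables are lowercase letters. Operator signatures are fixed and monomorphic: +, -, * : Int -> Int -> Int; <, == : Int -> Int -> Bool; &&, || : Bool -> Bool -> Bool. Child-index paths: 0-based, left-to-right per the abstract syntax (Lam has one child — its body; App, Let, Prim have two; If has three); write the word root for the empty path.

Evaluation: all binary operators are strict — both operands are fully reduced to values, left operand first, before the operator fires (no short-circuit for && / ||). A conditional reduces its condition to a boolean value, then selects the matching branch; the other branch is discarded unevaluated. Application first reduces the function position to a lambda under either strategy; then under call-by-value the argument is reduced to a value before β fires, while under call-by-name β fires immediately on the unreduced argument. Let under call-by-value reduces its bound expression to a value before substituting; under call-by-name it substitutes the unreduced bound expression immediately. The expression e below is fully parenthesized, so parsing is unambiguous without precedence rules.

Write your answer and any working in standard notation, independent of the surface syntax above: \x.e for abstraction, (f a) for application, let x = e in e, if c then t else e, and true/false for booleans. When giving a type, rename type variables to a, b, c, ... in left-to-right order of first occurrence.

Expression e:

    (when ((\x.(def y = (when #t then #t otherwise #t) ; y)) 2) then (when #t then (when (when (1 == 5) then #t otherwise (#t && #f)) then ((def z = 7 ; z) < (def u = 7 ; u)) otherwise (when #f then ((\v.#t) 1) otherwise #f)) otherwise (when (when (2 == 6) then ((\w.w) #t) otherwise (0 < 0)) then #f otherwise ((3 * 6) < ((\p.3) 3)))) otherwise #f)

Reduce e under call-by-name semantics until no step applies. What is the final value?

Answer: false

Derivation:
step 0: (if ((\x.(let y = (if true then true else true) in y)) 2) then (if true then (if (if (1 == 5) then true else (true && false)) then ((let z = 7 in z) < (let u = 7 in u)) else (if false then ((\v.true) 1) else false)) else (if (if (2 == 6) then ((\w.w) true) else (0 < 0)) then false else ((3 * 6) < ((\p.3) 3)))) else false)
step 1: [beta@0] (if (let y = (if true then true else true) in y) then (if true then (if (if (1 == 5) then true else (true && false)) then ((let z = 7 in z) < (let u = 7 in u)) else (if false then ((\v.true) 1) else false)) else (if (if (2 == 6) then ((\w.w) true) else (0 < 0)) then false else ((3 * 6) < ((\p.3) 3)))) else false)
step 2: [let@0] (if (if true then true else true) then (if true then (if (if (1 == 5) then true else (true && false)) then ((let z = 7 in z) < (let u = 7 in u)) else (if false then ((\v.true) 1) else false)) else (if (if (2 == 6) then ((\w.w) true) else (0 < 0)) then false else ((3 * 6) < ((\p.3) 3)))) else false)
step 3: [if@0] (if true then (if true then (if (if (1 == 5) then true else (true && false)) then ((let z = 7 in z) < (let u = 7 in u)) else (if false then ((\v.true) 1) else false)) else (if (if (2 == 6) then ((\w.w) true) else (0 < 0)) then false else ((3 * 6) < ((\p.3) 3)))) else false)
step 4: [if@root] (if true then (if (if (1 == 5) then true else (true && false)) then ((let z = 7 in z) < (let u = 7 in u)) else (if false then ((\v.true) 1) else false)) else (if (if (2 == 6) then ((\w.w) true) else (0 < 0)) then false else ((3 * 6) < ((\p.3) 3))))
step 5: [if@root] (if (if (1 == 5) then true else (true && false)) then ((let z = 7 in z) < (let u = 7 in u)) else (if false then ((\v.true) 1) else false))
step 6: [delta@0.0] (if (if false then true else (true && false)) then ((let z = 7 in z) < (let u = 7 in u)) else (if false then ((\v.true) 1) else false))
step 7: [if@0] (if (true && false) then ((let z = 7 in z) < (let u = 7 in u)) else (if false then ((\v.true) 1) else false))
step 8: [delta@0] (if false then ((let z = 7 in z) < (let u = 7 in u)) else (if false then ((\v.true) 1) else false))
step 9: [if@root] (if false then ((\v.true) 1) else false)
step 10: [if@root] false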